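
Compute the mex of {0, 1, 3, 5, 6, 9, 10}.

2

The values 0, 1 are all present; 2 is the first non-negative integer missing from the set.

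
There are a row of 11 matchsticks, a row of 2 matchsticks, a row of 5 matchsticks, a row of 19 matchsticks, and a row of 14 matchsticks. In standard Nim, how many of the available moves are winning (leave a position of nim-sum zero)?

1

Bitwise XOR of the heap sizes:
  01011  (11)
  00010  (2)
  00101  (5)
  10011  (19)
  01110  (14)
  -----
  10001  (17)
The overall nim-sum is X = 17. A row of size p has a winning move iff p XOR X < p (reduce it to p XOR X).
  11: 11 XOR 17 = 26 ≥ 11 — no move.
  2: 2 XOR 17 = 19 ≥ 2 — no move.
  5: 5 XOR 17 = 20 ≥ 5 — no move.
  19: 19 XOR 17 = 2 < 19 — winning move (to 2).
  14: 14 XOR 17 = 31 ≥ 14 — no move.
That gives 1 winning move.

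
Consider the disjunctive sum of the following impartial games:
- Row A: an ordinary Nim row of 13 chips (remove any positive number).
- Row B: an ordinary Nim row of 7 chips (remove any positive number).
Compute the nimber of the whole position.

10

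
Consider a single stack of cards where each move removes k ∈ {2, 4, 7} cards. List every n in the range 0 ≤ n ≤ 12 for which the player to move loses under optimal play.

0, 1, 6, 9, 12

Build the Grundy sequence with g(k) = mex{g(k−s) : s ∈ {2, 4, 7}, s ≤ k}:
k:     0  1  2  3  4  5  6  7  8  9 10 11 12
g(k):  0  0  1  1  2  2  0  3  1  0  2  1  0
The P-positions (g = 0) in 0..12 are 0, 1, 6, 9, 12.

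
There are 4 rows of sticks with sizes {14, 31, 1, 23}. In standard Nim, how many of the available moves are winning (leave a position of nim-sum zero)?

Nim-sum: 14 ^ 31 ^ 1 ^ 23 = 7.
The overall nim-sum is X = 7. A row of size p has a winning move iff p XOR X < p (reduce it to p XOR X).
  14: 14 XOR 7 = 9 < 14 — winning move (to 9).
  31: 31 XOR 7 = 24 < 31 — winning move (to 24).
  1: 1 XOR 7 = 6 ≥ 1 — no move.
  23: 23 XOR 7 = 16 < 23 — winning move (to 16).
That gives 3 winning moves.

3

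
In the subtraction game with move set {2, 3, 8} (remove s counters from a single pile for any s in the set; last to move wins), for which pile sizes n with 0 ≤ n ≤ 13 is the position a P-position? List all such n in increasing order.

0, 1, 5, 6, 10, 11

Compute g(0), g(1), … for moves {2, 3, 8}:
k:     0  1  2  3  4  5  6  7  8  9 10 11 12 13
g(k):  0  0  1  1  2  0  0  1  1  2  0  0  1  1
The P-positions (g = 0) in 0..13 are 0, 1, 5, 6, 10, 11.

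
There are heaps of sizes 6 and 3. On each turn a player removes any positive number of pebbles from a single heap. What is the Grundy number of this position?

5

Compute the nim-sum pairwise:
6 ⊕ 3 = 5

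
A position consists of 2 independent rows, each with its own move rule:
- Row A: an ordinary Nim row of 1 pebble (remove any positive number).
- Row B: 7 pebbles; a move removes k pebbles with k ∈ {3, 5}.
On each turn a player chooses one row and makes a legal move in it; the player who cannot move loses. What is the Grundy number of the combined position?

Row A is a plain Nim row of size 1, so its Grundy value is 1.
Grundy values for row B (subtraction set {3, 5}):
g(0) = mex{} = 0
g(1) = mex{} = 0
g(2) = mex{} = 0
g(3) = mex{0} = 1
g(4) = mex{0} = 1
g(5) = mex{0} = 1
g(6) = mex{0,1} = 2
g(7) = mex{0,1} = 2
So g(7) = 2.
By the Sprague-Grundy theorem, the Grundy value of a sum of independent games is the XOR of the component values.
Combined value = 1 ⊕ 2 = 3.

3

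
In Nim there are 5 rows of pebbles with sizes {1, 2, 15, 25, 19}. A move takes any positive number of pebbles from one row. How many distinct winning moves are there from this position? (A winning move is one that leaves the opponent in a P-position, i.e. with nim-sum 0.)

1

Compute the nim-sum pairwise:
1 ^ 2 = 3
3 ^ 15 = 12
12 ^ 25 = 21
21 ^ 19 = 6
The overall nim-sum is X = 6. A row of size p has a winning move iff p XOR X < p (reduce it to p XOR X).
  1: 1 XOR 6 = 7 ≥ 1 — no move.
  2: 2 XOR 6 = 4 ≥ 2 — no move.
  15: 15 XOR 6 = 9 < 15 — winning move (to 9).
  25: 25 XOR 6 = 31 ≥ 25 — no move.
  19: 19 XOR 6 = 21 ≥ 19 — no move.
That gives 1 winning move.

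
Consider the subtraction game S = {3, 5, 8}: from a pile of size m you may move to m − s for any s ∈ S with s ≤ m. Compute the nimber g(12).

0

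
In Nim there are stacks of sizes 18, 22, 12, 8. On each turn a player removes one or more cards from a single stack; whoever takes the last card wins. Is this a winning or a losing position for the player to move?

Losing position

Nim-sum: 18 ^ 22 ^ 12 ^ 8 = 0.
The nim-sum is 0, so this is a P-position: the player to move is in a losing position under optimal play.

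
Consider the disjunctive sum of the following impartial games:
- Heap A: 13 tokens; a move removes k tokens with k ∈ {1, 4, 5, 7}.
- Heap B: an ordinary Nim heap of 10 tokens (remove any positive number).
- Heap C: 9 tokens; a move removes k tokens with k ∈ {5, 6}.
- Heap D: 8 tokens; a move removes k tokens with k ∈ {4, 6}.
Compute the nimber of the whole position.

Build the Grundy sequence for heap A with g(k) = mex{g(k−s) : s ∈ {1, 4, 5, 7}, s ≤ k}:
g(0) = mex{} = 0
g(1) = mex{0} = 1
g(2) = mex{1} = 0
g(3) = mex{0} = 1
g(4) = mex{0,1} = 2
g(5) = mex{0,1,2} = 3
g(6) = mex{0,1,3} = 2
g(7) = mex{0,1,2} = 3
g(8) = mex{1,2,3} = 0
g(9) = mex{0,2,3} = 1
g(10) = mex{1,2,3} = 0
g(11) = mex{0,2,3} = 1
g(12) = mex{0,1,3} = 2
g(13) = mex{0,1,2} = 3
So g(13) = 3.
Heap B is a plain Nim heap of size 10, so its Grundy value is 10.
Grundy values for heap C (subtraction set {5, 6}):
g(0) = mex{} = 0
g(1) = mex{} = 0
g(2) = mex{} = 0
g(3) = mex{} = 0
g(4) = mex{} = 0
g(5) = mex{0} = 1
g(6) = mex{0} = 1
g(7) = mex{0} = 1
g(8) = mex{0} = 1
g(9) = mex{0} = 1
So g(9) = 1.
For heap D, compute g(0), g(1), … with moves {4, 6}:
g(0) = mex{} = 0
g(1) = mex{} = 0
g(2) = mex{} = 0
g(3) = mex{} = 0
g(4) = mex{0} = 1
g(5) = mex{0} = 1
g(6) = mex{0} = 1
g(7) = mex{0} = 1
g(8) = mex{0,1} = 2
So g(8) = 2.
By the Sprague-Grundy theorem, the Grundy value of a sum of independent games is the XOR of the component values.
Combined value = 3 XOR 10 XOR 1 XOR 2 = 10.

10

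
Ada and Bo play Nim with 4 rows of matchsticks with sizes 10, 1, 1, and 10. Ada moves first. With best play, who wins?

Bo wins

Nim-sum: 10 ⊕ 1 ⊕ 1 ⊕ 10 = 0.
The nim-sum is 0, so this is a P-position: the player to move is in a losing position under optimal play; Ada is about to move from it and so loses — Bo wins.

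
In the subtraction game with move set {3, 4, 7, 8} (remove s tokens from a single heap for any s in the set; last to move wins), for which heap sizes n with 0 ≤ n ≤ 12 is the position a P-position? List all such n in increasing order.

0, 1, 2, 11, 12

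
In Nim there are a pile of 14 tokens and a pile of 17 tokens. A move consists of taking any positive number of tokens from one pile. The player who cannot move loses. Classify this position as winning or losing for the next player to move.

Winning position

In binary:
  01110  (14)
  10001  (17)
  -----
  11111  (31)
The nim-sum is 31 ≠ 0, so this is an N-position: the player to move can win.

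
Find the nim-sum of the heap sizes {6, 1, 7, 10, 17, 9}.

In binary:
  00110  (6)
  00001  (1)
  00111  (7)
  01010  (10)
  10001  (17)
  01001  (9)
  -----
  10010  (18)

18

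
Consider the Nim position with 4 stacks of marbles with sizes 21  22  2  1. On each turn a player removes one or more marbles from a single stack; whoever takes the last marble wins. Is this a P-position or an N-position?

Compute the nim-sum pairwise:
21 XOR 22 = 3
3 XOR 2 = 1
1 XOR 1 = 0
The nim-sum is 0, so this is a P-position: the player to move is in a losing position under optimal play.

P-position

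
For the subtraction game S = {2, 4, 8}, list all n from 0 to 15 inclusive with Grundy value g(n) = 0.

0, 1, 6, 7, 12, 13

Build the Grundy sequence with g(k) = mex{g(k−s) : s ∈ {2, 4, 8}, s ≤ k}:
k:     0  1  2  3  4  5  6  7  8  9 10 11 12 13 14 15
g(k):  0  0  1  1  2  2  0  0  1  1  2  2  0  0  1  1
The P-positions (g = 0) in 0..15 are 0, 1, 6, 7, 12, 13.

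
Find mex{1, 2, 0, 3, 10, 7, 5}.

The values 0, 1, 2, 3 are all present; 4 is the first non-negative integer missing from the set.

4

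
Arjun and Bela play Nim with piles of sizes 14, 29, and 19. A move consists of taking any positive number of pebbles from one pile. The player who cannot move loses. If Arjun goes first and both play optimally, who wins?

Compute the nim-sum pairwise:
14 XOR 29 = 19
19 XOR 19 = 0
The nim-sum is 0, so this is a P-position: the player to move is in a losing position under optimal play; Arjun is about to move from it and so loses — Bela wins.

Bela wins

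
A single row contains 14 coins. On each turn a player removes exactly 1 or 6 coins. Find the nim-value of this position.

0

Build the Grundy sequence with g(k) = mex{g(k−s) : s ∈ {1, 6}, s ≤ k}:
k:     0  1  2  3  4  5  6  7  8  9 10 11 12 13 14
g(k):  0  1  0  1  0  1  2  0  1  0  1  0  1  2  0
So g(14) = 0.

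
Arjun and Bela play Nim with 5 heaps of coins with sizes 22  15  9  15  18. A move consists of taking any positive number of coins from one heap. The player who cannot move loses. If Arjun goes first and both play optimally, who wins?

Nim-sum: 22 ^ 15 ^ 9 ^ 15 ^ 18 = 13.
The nim-sum is 13 ≠ 0, so this is an N-position: the player to move can win; Arjun has a winning move.

Arjun wins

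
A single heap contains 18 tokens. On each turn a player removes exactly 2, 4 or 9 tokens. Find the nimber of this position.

Grundy values for subtraction set {2, 4, 9}:
k:     0  1  2  3  4  5  6  7  8  9 10 11 12 13 14 15 16 17 18
g(k):  0  0  1  1  2  2  0  0  1  1  2  2  0  0  1  1  2  2  0
So g(18) = 0.

0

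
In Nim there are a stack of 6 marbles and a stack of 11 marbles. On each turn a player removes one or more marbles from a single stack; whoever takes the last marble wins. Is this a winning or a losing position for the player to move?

Winning position

Compute the nim-sum pairwise:
6 ^ 11 = 13
The nim-sum is 13 ≠ 0, so this is an N-position: the player to move can win.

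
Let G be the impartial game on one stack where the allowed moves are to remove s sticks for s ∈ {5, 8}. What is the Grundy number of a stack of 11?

Grundy values for subtraction set {5, 8}:
g(0) = mex{} = 0
g(1) = mex{} = 0
g(2) = mex{} = 0
g(3) = mex{} = 0
g(4) = mex{} = 0
g(5) = mex{0} = 1
g(6) = mex{0} = 1
g(7) = mex{0} = 1
g(8) = mex{0} = 1
g(9) = mex{0} = 1
g(10) = mex{0,1} = 2
g(11) = mex{0,1} = 2
So g(11) = 2.

2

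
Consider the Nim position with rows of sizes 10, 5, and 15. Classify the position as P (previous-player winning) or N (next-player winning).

P-position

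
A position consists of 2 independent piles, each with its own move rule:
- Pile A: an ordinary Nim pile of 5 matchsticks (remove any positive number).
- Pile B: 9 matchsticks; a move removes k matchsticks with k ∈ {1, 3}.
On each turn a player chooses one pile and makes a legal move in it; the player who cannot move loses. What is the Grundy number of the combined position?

Pile A is a plain Nim pile of size 5, so its Grundy value is 5.
For pile B, compute g(0), g(1), … with moves {1, 3}:
g(0) = mex{} = 0
g(1) = mex{0} = 1
g(2) = mex{1} = 0
g(3) = mex{0} = 1
g(4) = mex{1} = 0
g(5) = mex{0} = 1
g(6) = mex{1} = 0
g(7) = mex{0} = 1
g(8) = mex{1} = 0
g(9) = mex{0} = 1
So g(9) = 1.
The value of a disjunctive sum is the nim-sum of the parts.
Combined value = 5 ⊕ 1 = 4.

4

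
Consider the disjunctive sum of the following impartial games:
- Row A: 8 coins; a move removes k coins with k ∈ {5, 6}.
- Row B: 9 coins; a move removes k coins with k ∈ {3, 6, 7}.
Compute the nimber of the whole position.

2

Build the Grundy sequence for row A with g(k) = mex{g(k−s) : s ∈ {5, 6}, s ≤ k}:
g(0) = mex{} = 0
g(1) = mex{} = 0
g(2) = mex{} = 0
g(3) = mex{} = 0
g(4) = mex{} = 0
g(5) = mex{0} = 1
g(6) = mex{0} = 1
g(7) = mex{0} = 1
g(8) = mex{0} = 1
So g(8) = 1.
For row B, compute g(0), g(1), … with moves {3, 6, 7}:
g(0) = mex{} = 0
g(1) = mex{} = 0
g(2) = mex{} = 0
g(3) = mex{0} = 1
g(4) = mex{0} = 1
g(5) = mex{0} = 1
g(6) = mex{0,1} = 2
g(7) = mex{0,1} = 2
g(8) = mex{0,1} = 2
g(9) = mex{0,1,2} = 3
So g(9) = 3.
The value of a disjunctive sum is the nim-sum of the parts.
Combined value = 1 XOR 3 = 2.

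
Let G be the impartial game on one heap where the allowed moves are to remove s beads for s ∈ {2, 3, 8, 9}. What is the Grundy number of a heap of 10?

2

Grundy values for subtraction set {2, 3, 8, 9}:
k:     0  1  2  3  4  5  6  7  8  9 10
g(k):  0  0  1  1  2  0  0  1  1  2  2
So g(10) = 2.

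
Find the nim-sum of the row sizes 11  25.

18

Nim-sum: 11 ⊕ 25 = 18.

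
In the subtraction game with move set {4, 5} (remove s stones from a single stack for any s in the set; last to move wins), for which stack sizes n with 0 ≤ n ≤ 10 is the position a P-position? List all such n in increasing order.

Build the Grundy sequence with g(k) = mex{g(k−s) : s ∈ {4, 5}, s ≤ k}:
g(0) = mex{} = 0
g(1) = mex{} = 0
g(2) = mex{} = 0
g(3) = mex{} = 0
g(4) = mex{0} = 1
g(5) = mex{0} = 1
g(6) = mex{0} = 1
g(7) = mex{0} = 1
g(8) = mex{0,1} = 2
g(9) = mex{1} = 0
g(10) = mex{1} = 0
The P-positions (g = 0) in 0..10 are 0, 1, 2, 3, 9, 10.

0, 1, 2, 3, 9, 10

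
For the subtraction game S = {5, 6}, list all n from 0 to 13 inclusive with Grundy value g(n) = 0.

Build the Grundy sequence with g(k) = mex{g(k−s) : s ∈ {5, 6}, s ≤ k}:
k:     0  1  2  3  4  5  6  7  8  9 10 11 12 13
g(k):  0  0  0  0  0  1  1  1  1  1  2  0  0  0
The P-positions (g = 0) in 0..13 are 0, 1, 2, 3, 4, 11, 12, 13.

0, 1, 2, 3, 4, 11, 12, 13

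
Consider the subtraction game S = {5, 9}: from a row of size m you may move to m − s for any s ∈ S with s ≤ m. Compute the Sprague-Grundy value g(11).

Build the Grundy sequence with g(k) = mex{g(k−s) : s ∈ {5, 9}, s ≤ k}:
g(0) = mex{} = 0
g(1) = mex{} = 0
g(2) = mex{} = 0
g(3) = mex{} = 0
g(4) = mex{} = 0
g(5) = mex{0} = 1
g(6) = mex{0} = 1
g(7) = mex{0} = 1
g(8) = mex{0} = 1
g(9) = mex{0} = 1
g(10) = mex{0,1} = 2
g(11) = mex{0,1} = 2
So g(11) = 2.

2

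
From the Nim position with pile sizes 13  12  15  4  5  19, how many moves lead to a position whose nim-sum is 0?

Compute the nim-sum pairwise:
13 ⊕ 12 = 1
1 ⊕ 15 = 14
14 ⊕ 4 = 10
10 ⊕ 5 = 15
15 ⊕ 19 = 28
The overall nim-sum is X = 28. A pile of size p has a winning move iff p XOR X < p (reduce it to p XOR X).
  13: 13 XOR 28 = 17 ≥ 13 — no move.
  12: 12 XOR 28 = 16 ≥ 12 — no move.
  15: 15 XOR 28 = 19 ≥ 15 — no move.
  4: 4 XOR 28 = 24 ≥ 4 — no move.
  5: 5 XOR 28 = 25 ≥ 5 — no move.
  19: 19 XOR 28 = 15 < 19 — winning move (to 15).
That gives 1 winning move.

1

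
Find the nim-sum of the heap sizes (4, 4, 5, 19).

22

Write each in binary and XOR column by column:
  00100  (4)
  00100  (4)
  00101  (5)
  10011  (19)
  -----
  10110  (22)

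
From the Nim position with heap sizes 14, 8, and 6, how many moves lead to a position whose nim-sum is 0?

0

In binary:
  1110  (14)
  1000  (8)
  0110  (6)
  ----
  0000  (0)
The nim-sum is already 0, so every move leaves a nonzero nim-sum — there are no winning moves.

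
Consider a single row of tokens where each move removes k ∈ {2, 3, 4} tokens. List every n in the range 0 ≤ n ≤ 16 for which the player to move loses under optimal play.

Grundy values for subtraction set {2, 3, 4}:
k:     0  1  2  3  4  5  6  7  8  9 10 11 12 13 14 15 16
g(k):  0  0  1  1  2  2  0  0  1  1  2  2  0  0  1  1  2
The P-positions (g = 0) in 0..16 are 0, 1, 6, 7, 12, 13.

0, 1, 6, 7, 12, 13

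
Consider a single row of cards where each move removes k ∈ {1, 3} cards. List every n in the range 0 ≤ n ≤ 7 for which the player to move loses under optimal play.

0, 2, 4, 6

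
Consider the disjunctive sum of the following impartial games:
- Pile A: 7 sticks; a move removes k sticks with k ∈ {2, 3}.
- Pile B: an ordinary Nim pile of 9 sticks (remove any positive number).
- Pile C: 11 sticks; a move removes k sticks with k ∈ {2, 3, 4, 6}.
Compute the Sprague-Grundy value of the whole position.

Build the Grundy sequence for pile A with g(k) = mex{g(k−s) : s ∈ {2, 3}, s ≤ k}:
g(0) = mex{} = 0
g(1) = mex{} = 0
g(2) = mex{0} = 1
g(3) = mex{0} = 1
g(4) = mex{0,1} = 2
g(5) = mex{1} = 0
g(6) = mex{1,2} = 0
g(7) = mex{0,2} = 1
So g(7) = 1.
Pile B is a plain Nim pile of size 9, so its Grundy value is 9.
Grundy values for pile C (subtraction set {2, 3, 4, 6}):
g(0) = mex{} = 0
g(1) = mex{} = 0
g(2) = mex{0} = 1
g(3) = mex{0} = 1
g(4) = mex{0,1} = 2
g(5) = mex{0,1} = 2
g(6) = mex{0,1,2} = 3
g(7) = mex{0,1,2} = 3
g(8) = mex{1,2,3} = 0
g(9) = mex{1,2,3} = 0
g(10) = mex{0,2,3} = 1
g(11) = mex{0,2,3} = 1
So g(11) = 1.
The value of a disjunctive sum is the nim-sum of the parts.
Combined value = 1 ⊕ 9 ⊕ 1 = 9.

9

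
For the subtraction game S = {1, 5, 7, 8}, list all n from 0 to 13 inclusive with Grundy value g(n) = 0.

Compute g(0), g(1), … for moves {1, 5, 7, 8}:
g(0) = mex{} = 0
g(1) = mex{0} = 1
g(2) = mex{1} = 0
g(3) = mex{0} = 1
g(4) = mex{1} = 0
g(5) = mex{0} = 1
g(6) = mex{1} = 0
g(7) = mex{0} = 1
g(8) = mex{0,1} = 2
g(9) = mex{0,1,2} = 3
g(10) = mex{0,1,3} = 2
g(11) = mex{0,1,2} = 3
g(12) = mex{0,1,3} = 2
g(13) = mex{0,1,2} = 3
The P-positions (g = 0) in 0..13 are 0, 2, 4, 6.

0, 2, 4, 6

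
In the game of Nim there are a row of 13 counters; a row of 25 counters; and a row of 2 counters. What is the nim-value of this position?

22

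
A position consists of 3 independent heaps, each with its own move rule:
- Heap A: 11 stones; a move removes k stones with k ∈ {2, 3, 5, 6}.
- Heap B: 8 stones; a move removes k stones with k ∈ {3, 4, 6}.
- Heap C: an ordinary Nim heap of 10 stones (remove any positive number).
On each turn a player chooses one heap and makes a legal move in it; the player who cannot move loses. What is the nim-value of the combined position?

Grundy values for heap A (subtraction set {2, 3, 5, 6}):
g(0) = mex{} = 0
g(1) = mex{} = 0
g(2) = mex{0} = 1
g(3) = mex{0} = 1
g(4) = mex{0,1} = 2
g(5) = mex{0,1} = 2
g(6) = mex{0,1,2} = 3
g(7) = mex{0,1,2} = 3
g(8) = mex{1,2,3} = 0
g(9) = mex{1,2,3} = 0
g(10) = mex{0,2,3} = 1
g(11) = mex{0,2,3} = 1
So g(11) = 1.
Grundy values for heap B (subtraction set {3, 4, 6}):
g(0) = mex{} = 0
g(1) = mex{} = 0
g(2) = mex{} = 0
g(3) = mex{0} = 1
g(4) = mex{0} = 1
g(5) = mex{0} = 1
g(6) = mex{0,1} = 2
g(7) = mex{0,1} = 2
g(8) = mex{0,1} = 2
So g(8) = 2.
Heap C is a plain Nim heap of size 10, so its Grundy value is 10.
The value of a disjunctive sum is the nim-sum of the parts.
Combined value = 1 XOR 2 XOR 10 = 9.

9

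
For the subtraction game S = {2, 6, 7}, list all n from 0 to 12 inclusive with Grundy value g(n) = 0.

0, 1, 4, 5, 9

Build the Grundy sequence with g(k) = mex{g(k−s) : s ∈ {2, 6, 7}, s ≤ k}:
g(0) = mex{} = 0
g(1) = mex{} = 0
g(2) = mex{0} = 1
g(3) = mex{0} = 1
g(4) = mex{1} = 0
g(5) = mex{1} = 0
g(6) = mex{0} = 1
g(7) = mex{0} = 1
g(8) = mex{0,1} = 2
g(9) = mex{1} = 0
g(10) = mex{0,1,2} = 3
g(11) = mex{0} = 1
g(12) = mex{0,1,3} = 2
The P-positions (g = 0) in 0..12 are 0, 1, 4, 5, 9.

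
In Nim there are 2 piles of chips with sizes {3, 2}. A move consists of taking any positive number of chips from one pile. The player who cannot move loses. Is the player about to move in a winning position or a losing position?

Compute the nim-sum pairwise:
3 ⊕ 2 = 1
The nim-sum is 1 ≠ 0, so this is an N-position: the player to move can win.

Winning position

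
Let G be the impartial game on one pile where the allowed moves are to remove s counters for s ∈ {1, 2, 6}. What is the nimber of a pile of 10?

0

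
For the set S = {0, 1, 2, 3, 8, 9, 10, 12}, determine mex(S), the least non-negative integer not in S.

4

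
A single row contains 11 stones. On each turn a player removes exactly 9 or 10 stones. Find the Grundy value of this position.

Build the Grundy sequence with g(k) = mex{g(k−s) : s ∈ {9, 10}, s ≤ k}:
g(0) = mex{} = 0
g(1) = mex{} = 0
g(2) = mex{} = 0
g(3) = mex{} = 0
g(4) = mex{} = 0
g(5) = mex{} = 0
g(6) = mex{} = 0
g(7) = mex{} = 0
g(8) = mex{} = 0
g(9) = mex{0} = 1
g(10) = mex{0} = 1
g(11) = mex{0} = 1
So g(11) = 1.

1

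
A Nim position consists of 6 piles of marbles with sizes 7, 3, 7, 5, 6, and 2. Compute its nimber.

2

Bitwise XOR of the heap sizes:
  111  (7)
  011  (3)
  111  (7)
  101  (5)
  110  (6)
  010  (2)
  ---
  010  (2)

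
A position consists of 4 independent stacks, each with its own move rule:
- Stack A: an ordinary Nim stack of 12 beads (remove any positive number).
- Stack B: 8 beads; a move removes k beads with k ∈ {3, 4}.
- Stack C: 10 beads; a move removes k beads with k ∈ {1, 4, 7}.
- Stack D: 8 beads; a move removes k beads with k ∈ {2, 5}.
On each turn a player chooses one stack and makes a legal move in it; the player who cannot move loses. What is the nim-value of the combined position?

12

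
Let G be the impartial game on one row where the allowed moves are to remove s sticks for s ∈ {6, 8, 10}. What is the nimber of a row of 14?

2

Grundy values for subtraction set {6, 8, 10}:
g(0) = mex{} = 0
g(1) = mex{} = 0
g(2) = mex{} = 0
g(3) = mex{} = 0
g(4) = mex{} = 0
g(5) = mex{} = 0
g(6) = mex{0} = 1
g(7) = mex{0} = 1
g(8) = mex{0} = 1
g(9) = mex{0} = 1
g(10) = mex{0} = 1
g(11) = mex{0} = 1
g(12) = mex{0,1} = 2
g(13) = mex{0,1} = 2
g(14) = mex{0,1} = 2
So g(14) = 2.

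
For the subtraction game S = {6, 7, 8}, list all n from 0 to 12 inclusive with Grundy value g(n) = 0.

0, 1, 2, 3, 4, 5

Build the Grundy sequence with g(k) = mex{g(k−s) : s ∈ {6, 7, 8}, s ≤ k}:
k:     0  1  2  3  4  5  6  7  8  9 10 11 12
g(k):  0  0  0  0  0  0  1  1  1  1  1  1  2
The P-positions (g = 0) in 0..12 are 0, 1, 2, 3, 4, 5.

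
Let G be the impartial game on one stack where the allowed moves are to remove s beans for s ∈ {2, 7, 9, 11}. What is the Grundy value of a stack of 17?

0

Build the Grundy sequence with g(k) = mex{g(k−s) : s ∈ {2, 7, 9, 11}, s ≤ k}:
k:     0  1  2  3  4  5  6  7  8  9 10 11 12 13 14 15 16 17
g(k):  0  0  1  1  0  0  1  1  2  2  3  3  2  2  3  3  4  0
So g(17) = 0.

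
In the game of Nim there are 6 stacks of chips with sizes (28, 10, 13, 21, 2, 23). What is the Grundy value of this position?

27

Compute the nim-sum pairwise:
28 ⊕ 10 = 22
22 ⊕ 13 = 27
27 ⊕ 21 = 14
14 ⊕ 2 = 12
12 ⊕ 23 = 27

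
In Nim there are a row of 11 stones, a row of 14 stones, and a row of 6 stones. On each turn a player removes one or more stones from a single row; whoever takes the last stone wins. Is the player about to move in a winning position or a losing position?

Winning position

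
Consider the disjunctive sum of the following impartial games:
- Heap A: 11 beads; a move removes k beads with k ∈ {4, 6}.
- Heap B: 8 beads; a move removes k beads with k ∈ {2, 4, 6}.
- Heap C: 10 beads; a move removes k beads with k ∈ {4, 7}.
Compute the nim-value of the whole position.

2

Grundy values for heap A (subtraction set {4, 6}):
k:     0  1  2  3  4  5  6  7  8  9 10 11
g(k):  0  0  0  0  1  1  1  1  2  2  0  0
So g(11) = 0.
For heap B, compute g(0), g(1), … with moves {2, 4, 6}:
k:     0  1  2  3  4  5  6  7  8
g(k):  0  0  1  1  2  2  3  3  0
So g(8) = 0.
Grundy values for heap C (subtraction set {4, 7}):
k:     0  1  2  3  4  5  6  7  8  9 10
g(k):  0  0  0  0  1  1  1  1  2  2  2
So g(10) = 2.
The value of a disjunctive sum is the nim-sum of the parts.
Combined value = 0 ⊕ 0 ⊕ 2 = 2.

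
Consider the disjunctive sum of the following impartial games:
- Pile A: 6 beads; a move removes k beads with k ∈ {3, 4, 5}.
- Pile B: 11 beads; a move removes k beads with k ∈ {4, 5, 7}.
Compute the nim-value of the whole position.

2

For pile A, compute g(0), g(1), … with moves {3, 4, 5}:
g(0) = mex{} = 0
g(1) = mex{} = 0
g(2) = mex{} = 0
g(3) = mex{0} = 1
g(4) = mex{0} = 1
g(5) = mex{0} = 1
g(6) = mex{0,1} = 2
So g(6) = 2.
Build the Grundy sequence for pile B with g(k) = mex{g(k−s) : s ∈ {4, 5, 7}, s ≤ k}:
g(0) = mex{} = 0
g(1) = mex{} = 0
g(2) = mex{} = 0
g(3) = mex{} = 0
g(4) = mex{0} = 1
g(5) = mex{0} = 1
g(6) = mex{0} = 1
g(7) = mex{0} = 1
g(8) = mex{0,1} = 2
g(9) = mex{0,1} = 2
g(10) = mex{0,1} = 2
g(11) = mex{1} = 0
So g(11) = 0.
By the Sprague-Grundy theorem, the Grundy value of a sum of independent games is the XOR of the component values.
Combined value = 2 XOR 0 = 2.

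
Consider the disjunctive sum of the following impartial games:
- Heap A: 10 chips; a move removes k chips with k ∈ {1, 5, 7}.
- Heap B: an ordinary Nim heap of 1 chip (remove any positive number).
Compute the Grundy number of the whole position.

Grundy values for heap A (subtraction set {1, 5, 7}):
g(0) = mex{} = 0
g(1) = mex{0} = 1
g(2) = mex{1} = 0
g(3) = mex{0} = 1
g(4) = mex{1} = 0
g(5) = mex{0} = 1
g(6) = mex{1} = 0
g(7) = mex{0} = 1
g(8) = mex{1} = 0
g(9) = mex{0} = 1
g(10) = mex{1} = 0
So g(10) = 0.
Heap B is a plain Nim heap of size 1, so its Grundy value is 1.
The value of a disjunctive sum is the nim-sum of the parts.
Combined value = 0 ⊕ 1 = 1.

1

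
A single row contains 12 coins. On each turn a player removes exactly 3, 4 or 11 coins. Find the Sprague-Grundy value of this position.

1

Build the Grundy sequence with g(k) = mex{g(k−s) : s ∈ {3, 4, 11}, s ≤ k}:
k:     0  1  2  3  4  5  6  7  8  9 10 11 12
g(k):  0  0  0  1  1  1  2  0  0  0  1  1  1
So g(12) = 1.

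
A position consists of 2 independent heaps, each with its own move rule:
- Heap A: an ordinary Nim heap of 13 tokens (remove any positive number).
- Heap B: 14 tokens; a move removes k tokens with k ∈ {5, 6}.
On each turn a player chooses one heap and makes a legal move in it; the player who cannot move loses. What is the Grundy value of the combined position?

13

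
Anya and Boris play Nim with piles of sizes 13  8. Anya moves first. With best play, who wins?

Anya wins

Nim-sum: 13 ^ 8 = 5.
The nim-sum is 5 ≠ 0, so this is an N-position: the player to move can win; Anya has a winning move.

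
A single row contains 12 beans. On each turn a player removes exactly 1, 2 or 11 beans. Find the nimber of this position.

0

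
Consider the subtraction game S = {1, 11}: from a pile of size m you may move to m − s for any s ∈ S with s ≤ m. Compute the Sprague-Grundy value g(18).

Grundy values for subtraction set {1, 11}:
k:     0  1  2  3  4  5  6  7  8  9 10 11 12 13 14 15 16 17 18
g(k):  0  1  0  1  0  1  0  1  0  1  0  1  0  1  0  1  0  1  0
So g(18) = 0.

0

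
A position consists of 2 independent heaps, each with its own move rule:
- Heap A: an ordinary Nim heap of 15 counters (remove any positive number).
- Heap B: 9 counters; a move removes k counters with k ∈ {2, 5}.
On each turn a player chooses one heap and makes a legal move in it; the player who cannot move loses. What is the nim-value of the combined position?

Heap A is a plain Nim heap of size 15, so its Grundy value is 15.
Build the Grundy sequence for heap B with g(k) = mex{g(k−s) : s ∈ {2, 5}, s ≤ k}:
g(0) = mex{} = 0
g(1) = mex{} = 0
g(2) = mex{0} = 1
g(3) = mex{0} = 1
g(4) = mex{1} = 0
g(5) = mex{0,1} = 2
g(6) = mex{0} = 1
g(7) = mex{1,2} = 0
g(8) = mex{1} = 0
g(9) = mex{0} = 1
So g(9) = 1.
By the Sprague-Grundy theorem, the Grundy value of a sum of independent games is the XOR of the component values.
Combined value = 15 XOR 1 = 14.

14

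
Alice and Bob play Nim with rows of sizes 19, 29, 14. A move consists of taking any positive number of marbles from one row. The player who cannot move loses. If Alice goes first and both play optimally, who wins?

Bob wins

Compute the nim-sum pairwise:
19 XOR 29 = 14
14 XOR 14 = 0
The nim-sum is 0, so this is a P-position: the player to move is in a losing position under optimal play; Alice is about to move from it and so loses — Bob wins.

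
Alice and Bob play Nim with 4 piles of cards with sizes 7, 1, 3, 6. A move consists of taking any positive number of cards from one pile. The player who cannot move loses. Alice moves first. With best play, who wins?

Compute the nim-sum pairwise:
7 XOR 1 = 6
6 XOR 3 = 5
5 XOR 6 = 3
The nim-sum is 3 ≠ 0, so this is an N-position: the player to move can win; Alice has a winning move.

Alice wins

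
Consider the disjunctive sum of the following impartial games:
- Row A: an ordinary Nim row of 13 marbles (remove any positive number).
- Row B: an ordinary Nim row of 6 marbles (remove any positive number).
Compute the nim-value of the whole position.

11

Row A is a plain Nim row of size 13, so its Grundy value is 13.
Row B is a plain Nim row of size 6, so its Grundy value is 6.
The value of a disjunctive sum is the nim-sum of the parts.
Combined value = 13 ⊕ 6 = 11.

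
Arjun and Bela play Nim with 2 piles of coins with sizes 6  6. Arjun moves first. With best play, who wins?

Bela wins

Nim-sum: 6 XOR 6 = 0.
The nim-sum is 0, so this is a P-position: the player to move is in a losing position under optimal play; Arjun is about to move from it and so loses — Bela wins.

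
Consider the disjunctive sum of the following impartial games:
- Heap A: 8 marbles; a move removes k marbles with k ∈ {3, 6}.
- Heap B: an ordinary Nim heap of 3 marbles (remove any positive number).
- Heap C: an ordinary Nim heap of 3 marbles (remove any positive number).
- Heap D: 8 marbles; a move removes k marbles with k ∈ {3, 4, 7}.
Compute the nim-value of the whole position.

0

For heap A, compute g(0), g(1), … with moves {3, 6}:
g(0) = mex{} = 0
g(1) = mex{} = 0
g(2) = mex{} = 0
g(3) = mex{0} = 1
g(4) = mex{0} = 1
g(5) = mex{0} = 1
g(6) = mex{0,1} = 2
g(7) = mex{0,1} = 2
g(8) = mex{0,1} = 2
So g(8) = 2.
Heap B is a plain Nim heap of size 3, so its Grundy value is 3.
Heap C is a plain Nim heap of size 3, so its Grundy value is 3.
For heap D, compute g(0), g(1), … with moves {3, 4, 7}:
k:     0  1  2  3  4  5  6  7  8
g(k):  0  0  0  1  1  1  2  2  2
So g(8) = 2.
By the Sprague-Grundy theorem, the Grundy value of a sum of independent games is the XOR of the component values.
Combined value = 2 XOR 3 XOR 3 XOR 2 = 0.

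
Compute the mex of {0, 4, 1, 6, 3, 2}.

5

The values 0, 1, 2, 3, 4 are all present; 5 is the first non-negative integer missing from the set.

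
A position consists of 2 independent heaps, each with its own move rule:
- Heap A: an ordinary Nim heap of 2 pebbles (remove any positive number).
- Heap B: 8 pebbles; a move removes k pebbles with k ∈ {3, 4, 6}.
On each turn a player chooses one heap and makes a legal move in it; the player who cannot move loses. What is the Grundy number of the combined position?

0

Heap A is a plain Nim heap of size 2, so its Grundy value is 2.
Grundy values for heap B (subtraction set {3, 4, 6}):
k:     0  1  2  3  4  5  6  7  8
g(k):  0  0  0  1  1  1  2  2  2
So g(8) = 2.
The value of a disjunctive sum is the nim-sum of the parts.
Combined value = 2 XOR 2 = 0.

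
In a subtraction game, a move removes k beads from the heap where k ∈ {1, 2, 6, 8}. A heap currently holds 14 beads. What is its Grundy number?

Build the Grundy sequence with g(k) = mex{g(k−s) : s ∈ {1, 2, 6, 8}, s ≤ k}:
g(0) = mex{} = 0
g(1) = mex{0} = 1
g(2) = mex{0,1} = 2
g(3) = mex{1,2} = 0
g(4) = mex{0,2} = 1
g(5) = mex{0,1} = 2
g(6) = mex{0,1,2} = 3
g(7) = mex{1,2,3} = 0
g(8) = mex{0,2,3} = 1
g(9) = mex{0,1} = 2
g(10) = mex{1,2} = 0
g(11) = mex{0,2} = 1
g(12) = mex{0,1,3} = 2
g(13) = mex{0,1,2} = 3
g(14) = mex{1,2,3} = 0
So g(14) = 0.

0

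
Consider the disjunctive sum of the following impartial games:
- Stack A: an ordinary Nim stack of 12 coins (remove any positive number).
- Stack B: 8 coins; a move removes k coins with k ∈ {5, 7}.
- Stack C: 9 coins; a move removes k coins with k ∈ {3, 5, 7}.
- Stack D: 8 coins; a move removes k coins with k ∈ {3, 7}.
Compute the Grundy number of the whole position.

12

Stack A is a plain Nim stack of size 12, so its Grundy value is 12.
Build the Grundy sequence for stack B with g(k) = mex{g(k−s) : s ∈ {5, 7}, s ≤ k}:
k:     0  1  2  3  4  5  6  7  8
g(k):  0  0  0  0  0  1  1  1  1
So g(8) = 1.
Grundy values for stack C (subtraction set {3, 5, 7}):
k:     0  1  2  3  4  5  6  7  8  9
g(k):  0  0  0  1  1  1  2  2  2  3
So g(9) = 3.
Grundy values for stack D (subtraction set {3, 7}):
k:     0  1  2  3  4  5  6  7  8
g(k):  0  0  0  1  1  1  0  2  2
So g(8) = 2.
By the Sprague-Grundy theorem, the Grundy value of a sum of independent games is the XOR of the component values.
Combined value = 12 XOR 1 XOR 3 XOR 2 = 12.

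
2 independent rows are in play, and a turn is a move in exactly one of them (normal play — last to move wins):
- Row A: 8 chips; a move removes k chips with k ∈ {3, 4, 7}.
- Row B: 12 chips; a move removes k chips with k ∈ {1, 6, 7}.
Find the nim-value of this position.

2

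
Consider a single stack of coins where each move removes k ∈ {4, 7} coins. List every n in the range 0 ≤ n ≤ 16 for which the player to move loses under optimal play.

Compute g(0), g(1), … for moves {4, 7}:
k:     0  1  2  3  4  5  6  7  8  9 10 11 12 13 14 15 16
g(k):  0  0  0  0  1  1  1  1  2  2  2  0  0  0  0  1  1
The P-positions (g = 0) in 0..16 are 0, 1, 2, 3, 11, 12, 13, 14.

0, 1, 2, 3, 11, 12, 13, 14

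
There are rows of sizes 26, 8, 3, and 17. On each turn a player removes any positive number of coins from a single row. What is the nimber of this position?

0

Nim-sum: 26 ^ 8 ^ 3 ^ 17 = 0.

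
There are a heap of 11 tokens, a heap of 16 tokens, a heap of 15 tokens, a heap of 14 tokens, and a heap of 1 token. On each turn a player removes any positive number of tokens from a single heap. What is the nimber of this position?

27

Bitwise XOR of the heap sizes:
  01011  (11)
  10000  (16)
  01111  (15)
  01110  (14)
  00001  (1)
  -----
  11011  (27)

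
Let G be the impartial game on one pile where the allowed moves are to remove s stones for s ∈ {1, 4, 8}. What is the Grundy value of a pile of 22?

3

Build the Grundy sequence with g(k) = mex{g(k−s) : s ∈ {1, 4, 8}, s ≤ k}:
k:     0  1  2  3  4  5  6  7  8  9 10 11 12 13 14 15 16 17 18 19 20 21 22
g(k):  0  1  0  1  2  0  1  0  1  2  3  2  0  1  0  1  2  0  1  0  1  2  3
So g(22) = 3.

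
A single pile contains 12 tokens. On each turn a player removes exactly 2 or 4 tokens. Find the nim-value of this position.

Build the Grundy sequence with g(k) = mex{g(k−s) : s ∈ {2, 4}, s ≤ k}:
k:     0  1  2  3  4  5  6  7  8  9 10 11 12
g(k):  0  0  1  1  2  2  0  0  1  1  2  2  0
So g(12) = 0.

0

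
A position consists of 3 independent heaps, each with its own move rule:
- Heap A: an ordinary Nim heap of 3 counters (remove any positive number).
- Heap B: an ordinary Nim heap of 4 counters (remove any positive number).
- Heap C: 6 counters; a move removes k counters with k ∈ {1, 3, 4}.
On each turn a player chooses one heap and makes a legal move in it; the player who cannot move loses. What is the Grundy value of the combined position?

5

Heap A is a plain Nim heap of size 3, so its Grundy value is 3.
Heap B is a plain Nim heap of size 4, so its Grundy value is 4.
Grundy values for heap C (subtraction set {1, 3, 4}):
k:     0  1  2  3  4  5  6
g(k):  0  1  0  1  2  3  2
So g(6) = 2.
The value of a disjunctive sum is the nim-sum of the parts.
Combined value = 3 XOR 4 XOR 2 = 5.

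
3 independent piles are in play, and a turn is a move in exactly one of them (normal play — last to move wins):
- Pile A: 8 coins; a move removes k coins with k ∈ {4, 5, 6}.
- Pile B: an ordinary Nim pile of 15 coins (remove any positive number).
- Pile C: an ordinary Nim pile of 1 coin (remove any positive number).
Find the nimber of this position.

12

Build the Grundy sequence for pile A with g(k) = mex{g(k−s) : s ∈ {4, 5, 6}, s ≤ k}:
k:     0  1  2  3  4  5  6  7  8
g(k):  0  0  0  0  1  1  1  1  2
So g(8) = 2.
Pile B is a plain Nim pile of size 15, so its Grundy value is 15.
Pile C is a plain Nim pile of size 1, so its Grundy value is 1.
By the Sprague-Grundy theorem, the Grundy value of a sum of independent games is the XOR of the component values.
Combined value = 2 ⊕ 15 ⊕ 1 = 12.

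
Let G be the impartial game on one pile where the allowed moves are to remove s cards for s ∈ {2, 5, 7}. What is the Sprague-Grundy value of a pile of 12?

1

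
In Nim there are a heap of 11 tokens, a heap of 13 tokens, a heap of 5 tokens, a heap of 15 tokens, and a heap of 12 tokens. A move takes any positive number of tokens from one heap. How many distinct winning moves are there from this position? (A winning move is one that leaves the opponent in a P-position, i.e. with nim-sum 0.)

0

Compute the nim-sum pairwise:
11 XOR 13 = 6
6 XOR 5 = 3
3 XOR 15 = 12
12 XOR 12 = 0
The nim-sum is already 0, so every move leaves a nonzero nim-sum — there are no winning moves.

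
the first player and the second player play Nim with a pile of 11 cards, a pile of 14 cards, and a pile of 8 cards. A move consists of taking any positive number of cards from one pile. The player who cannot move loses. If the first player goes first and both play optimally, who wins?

the first player wins

Nim-sum: 11 ⊕ 14 ⊕ 8 = 13.
The nim-sum is 13 ≠ 0, so this is an N-position: the player to move can win; the first player has a winning move.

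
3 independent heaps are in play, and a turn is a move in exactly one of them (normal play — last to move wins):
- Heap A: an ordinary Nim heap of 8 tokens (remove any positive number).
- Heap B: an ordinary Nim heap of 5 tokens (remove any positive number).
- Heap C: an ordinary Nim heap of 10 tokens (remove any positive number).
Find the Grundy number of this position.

7

Heap A is a plain Nim heap of size 8, so its Grundy value is 8.
Heap B is a plain Nim heap of size 5, so its Grundy value is 5.
Heap C is a plain Nim heap of size 10, so its Grundy value is 10.
By the Sprague-Grundy theorem, the Grundy value of a sum of independent games is the XOR of the component values.
Combined value = 8 ⊕ 5 ⊕ 10 = 7.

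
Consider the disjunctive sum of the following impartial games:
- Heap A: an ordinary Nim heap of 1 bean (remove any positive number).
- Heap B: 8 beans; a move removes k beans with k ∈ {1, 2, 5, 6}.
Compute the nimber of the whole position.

0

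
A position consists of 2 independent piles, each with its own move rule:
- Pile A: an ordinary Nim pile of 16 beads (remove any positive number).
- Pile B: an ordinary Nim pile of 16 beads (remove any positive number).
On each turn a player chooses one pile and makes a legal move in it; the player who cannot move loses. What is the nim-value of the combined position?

0

Pile A is a plain Nim pile of size 16, so its Grundy value is 16.
Pile B is a plain Nim pile of size 16, so its Grundy value is 16.
The value of a disjunctive sum is the nim-sum of the parts.
Combined value = 16 ⊕ 16 = 0.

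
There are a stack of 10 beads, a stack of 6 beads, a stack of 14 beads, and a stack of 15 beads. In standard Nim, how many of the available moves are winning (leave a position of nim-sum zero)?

3

Compute the nim-sum pairwise:
10 XOR 6 = 12
12 XOR 14 = 2
2 XOR 15 = 13
The overall nim-sum is X = 13. A stack of size p has a winning move iff p XOR X < p (reduce it to p XOR X).
  10: 10 XOR 13 = 7 < 10 — winning move (to 7).
  6: 6 XOR 13 = 11 ≥ 6 — no move.
  14: 14 XOR 13 = 3 < 14 — winning move (to 3).
  15: 15 XOR 13 = 2 < 15 — winning move (to 2).
That gives 3 winning moves.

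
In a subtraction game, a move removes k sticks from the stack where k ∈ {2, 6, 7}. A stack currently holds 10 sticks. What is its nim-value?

3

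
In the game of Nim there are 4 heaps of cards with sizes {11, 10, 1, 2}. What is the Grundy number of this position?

2

Nim-sum: 11 XOR 10 XOR 1 XOR 2 = 2.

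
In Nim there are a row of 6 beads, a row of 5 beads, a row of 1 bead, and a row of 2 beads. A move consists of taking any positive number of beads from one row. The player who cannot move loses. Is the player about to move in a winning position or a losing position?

In binary:
  110  (6)
  101  (5)
  001  (1)
  010  (2)
  ---
  000  (0)
The nim-sum is 0, so this is a P-position: the player to move is in a losing position under optimal play.

Losing position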